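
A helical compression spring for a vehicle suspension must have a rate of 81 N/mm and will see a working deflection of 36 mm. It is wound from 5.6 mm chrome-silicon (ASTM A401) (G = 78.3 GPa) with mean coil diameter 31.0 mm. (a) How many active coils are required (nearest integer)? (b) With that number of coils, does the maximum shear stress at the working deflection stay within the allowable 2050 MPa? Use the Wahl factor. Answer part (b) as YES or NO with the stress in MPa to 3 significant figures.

N_a = Gd⁴/(8D³k) = (78.3×10³)(5.6⁴)/(8·31.0³·81) = 3.989 → N_a = 4
Actual rate k = Gd⁴/(8D³·4) = 80.775 N/mm
Working load F = kδ = 80.775·36 = 2907.9 N
C = 31.0/5.6 = 5.5357; K_W = (4C−1)/(4C−4)+0.615/C = 1.2765
τ_max = K_W·8FD/(πd³) = 1.2765·1307.1 = 1668.5 MPa
τ_max ≤ 2050 MPa → acceptable

(a) 4 coils; (b) YES, τ_max = 1670 MPa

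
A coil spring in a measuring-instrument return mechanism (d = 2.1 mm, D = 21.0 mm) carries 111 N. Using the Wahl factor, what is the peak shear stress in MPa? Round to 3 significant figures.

Spring index C = D/d = 21.0/2.1 = 10.0000
K_W = (4C−1)/(4C−4) + 0.615/C = 39.000/36.000 + 0.0615 = 1.1448
τ₀ = 8FD/(πd³) = 8·111·21.0/(π·2.1³) = 18648/29.094 = 640.95 MPa
τ_max = K·τ₀ = 1.1448 × 640.95 = 733.78 MPa

734 MPa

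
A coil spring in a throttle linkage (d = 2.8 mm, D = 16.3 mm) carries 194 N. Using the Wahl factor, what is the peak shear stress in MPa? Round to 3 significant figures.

463 MPa

Spring index C = D/d = 16.3/2.8 = 5.8214
K_W = (4C−1)/(4C−4) + 0.615/C = 22.286/19.286 + 0.1056 = 1.2612
τ₀ = 8FD/(πd³) = 8·194·16.3/(π·2.8³) = 25297.6/68.964 = 366.82 MPa
τ_max = K·τ₀ = 1.2612 × 366.82 = 462.64 MPa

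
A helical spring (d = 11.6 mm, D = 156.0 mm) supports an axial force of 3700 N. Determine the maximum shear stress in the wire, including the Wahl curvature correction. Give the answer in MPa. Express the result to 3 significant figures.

Spring index C = D/d = 156.0/11.6 = 13.4483
K_W = (4C−1)/(4C−4) + 0.615/C = 52.793/49.793 + 0.0457 = 1.1060
τ₀ = 8FD/(πd³) = 8·3700·156.0/(π·11.6³) = 4.6176e+06/4903.7 = 941.66 MPa
τ_max = K·τ₀ = 1.1060 × 941.66 = 1041.5 MPa

1040 MPa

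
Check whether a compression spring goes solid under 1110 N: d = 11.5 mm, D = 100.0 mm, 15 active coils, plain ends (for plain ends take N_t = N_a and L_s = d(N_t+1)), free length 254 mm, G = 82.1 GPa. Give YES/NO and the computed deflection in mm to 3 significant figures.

YES, δ = 92.8 mm

k = Gd⁴/(8D³N_a) = (82.1×10³)(11.5⁴)/(8·100.0³·15) = 11.966 N/mm
N_t = 15; L_s = 11.5·16 = 184 mm; δ_solid = L₀ − L_s = 254 − 184 = 70 mm
δ = F/k = 1110/11.966 = 92.762 mm
δ ≥ δ_solid → spring goes solid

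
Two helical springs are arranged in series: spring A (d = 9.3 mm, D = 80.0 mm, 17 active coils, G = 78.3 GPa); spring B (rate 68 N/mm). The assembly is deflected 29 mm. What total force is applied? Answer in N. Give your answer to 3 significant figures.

k_A = Gd⁴/(8D³N_a) = (78.3×10³)(9.3⁴)/(8·80.0³·17) = 8.4117 N/mm
Series: 1/k_eq = 1/8.4117 + 1/68 = 0.13359; k_eq = 7.4857 N/mm
F = k_eq·δ = 7.4857·29 = 217.09 N

217 N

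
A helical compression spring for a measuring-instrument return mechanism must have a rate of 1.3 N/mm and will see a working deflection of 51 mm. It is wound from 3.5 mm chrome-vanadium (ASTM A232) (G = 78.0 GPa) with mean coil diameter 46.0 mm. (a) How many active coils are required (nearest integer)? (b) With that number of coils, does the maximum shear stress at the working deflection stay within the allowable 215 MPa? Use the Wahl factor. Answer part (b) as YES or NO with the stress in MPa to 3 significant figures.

(a) 12 coils; (b) YES, τ_max = 193 MPa

N_a = Gd⁴/(8D³k) = (78.0×10³)(3.5⁴)/(8·46.0³·1.3) = 11.56 → N_a = 12
Actual rate k = Gd⁴/(8D³·12) = 1.2526 N/mm
Working load F = kδ = 1.2526·51 = 63.884 N
C = 46.0/3.5 = 13.1429; K_W = (4C−1)/(4C−4)+0.615/C = 1.1086
τ_max = K_W·8FD/(πd³) = 1.1086·174.54 = 193.48 MPa
τ_max ≤ 215 MPa → acceptable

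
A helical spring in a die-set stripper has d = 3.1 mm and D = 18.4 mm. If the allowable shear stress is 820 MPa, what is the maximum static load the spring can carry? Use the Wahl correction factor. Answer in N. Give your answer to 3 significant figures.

C = D/d = 18.4/3.1 = 5.9355
K_W = (4C−1)/(4C−4) + 0.615/C = 22.742/19.742 + 0.1036 = 1.2556
τ_max = K·8FD/(πd³) → F_max = τ_allow·πd³/(8DK)
F_max = 820·π·3.1³/(8·18.4·1.2556) = 76745/184.82 = 415.24 N

415 N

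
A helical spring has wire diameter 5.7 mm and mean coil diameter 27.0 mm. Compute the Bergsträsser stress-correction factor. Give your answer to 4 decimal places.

1.3135

C = D/d = 27.0/5.7 = 4.7368
K_B = (4C+2)/(4C−3) = 20.947/15.947 = 1.3135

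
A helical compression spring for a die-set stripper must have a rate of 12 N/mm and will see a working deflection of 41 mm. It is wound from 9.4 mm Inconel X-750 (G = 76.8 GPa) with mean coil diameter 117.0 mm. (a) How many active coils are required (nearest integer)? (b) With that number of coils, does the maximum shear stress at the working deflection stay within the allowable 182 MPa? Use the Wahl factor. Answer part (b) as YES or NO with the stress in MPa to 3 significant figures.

(a) 4 coils; (b) NO, τ_max = 192 MPa

N_a = Gd⁴/(8D³k) = (76.8×10³)(9.4⁴)/(8·117.0³·12) = 3.9 → N_a = 4
Actual rate k = Gd⁴/(8D³·4) = 11.699 N/mm
Working load F = kδ = 11.699·41 = 479.68 N
C = 117.0/9.4 = 12.4468; K_W = (4C−1)/(4C−4)+0.615/C = 1.1149
τ_max = K_W·8FD/(πd³) = 1.1149·172.06 = 191.84 MPa
τ_max > 182 MPa → exceeds allowable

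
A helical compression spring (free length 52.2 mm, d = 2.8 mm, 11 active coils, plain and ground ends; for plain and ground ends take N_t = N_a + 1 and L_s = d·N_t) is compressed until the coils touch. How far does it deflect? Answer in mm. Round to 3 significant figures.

18.6 mm

N_t = 12; L_s = 2.8·12 = 33.6 mm
δ_solid = L₀ − L_s = 52.2 − 33.6 = 18.6 mm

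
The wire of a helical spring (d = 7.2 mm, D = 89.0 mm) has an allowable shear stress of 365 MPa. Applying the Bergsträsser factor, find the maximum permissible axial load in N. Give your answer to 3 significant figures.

543 N

C = D/d = 89.0/7.2 = 12.3611
K_B = (4C+2)/(4C−3) = 51.444/46.444 = 1.1077
τ_max = K·8FD/(πd³) → F_max = τ_allow·πd³/(8DK)
F_max = 365·π·7.2³/(8·89.0·1.1077) = 4.28e+05/788.65 = 542.69 N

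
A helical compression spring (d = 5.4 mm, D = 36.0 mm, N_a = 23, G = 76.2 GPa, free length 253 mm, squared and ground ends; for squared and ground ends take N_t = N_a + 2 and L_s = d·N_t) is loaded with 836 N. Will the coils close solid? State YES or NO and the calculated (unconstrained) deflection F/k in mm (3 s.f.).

k = Gd⁴/(8D³N_a) = (76.2×10³)(5.4⁴)/(8·36.0³·23) = 7.5475 N/mm
N_t = 25; L_s = 5.4·25 = 135 mm; δ_solid = L₀ − L_s = 253 − 135 = 118 mm
δ = F/k = 836/7.5475 = 110.76 mm
δ < δ_solid → spring does not go solid

NO, δ = 111 mm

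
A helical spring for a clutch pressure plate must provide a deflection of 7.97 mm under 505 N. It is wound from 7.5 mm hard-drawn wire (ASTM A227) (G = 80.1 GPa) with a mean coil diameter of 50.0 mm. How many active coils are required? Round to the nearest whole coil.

Required rate k = F/δ = 505/7.97 = 63.363 N/mm
N_a = Gd⁴/(8D³k) = (80.1×10³ × 7.5⁴)/(8 × 50.0³ × 63.363)
    = 2.53441e+08 / 6.33626e+07 = 4 → 4 coils

4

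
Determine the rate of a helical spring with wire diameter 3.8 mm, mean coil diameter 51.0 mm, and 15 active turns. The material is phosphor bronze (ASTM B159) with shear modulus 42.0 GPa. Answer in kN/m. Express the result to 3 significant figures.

0.550 kN/m

k = Gd⁴/(8D³N_a) = (42.0×10³ × 3.8⁴) / (8 × 51.0³ × 15)
  = 8.75757e+06 / 1.59181e+07 = 0.55016 N/mm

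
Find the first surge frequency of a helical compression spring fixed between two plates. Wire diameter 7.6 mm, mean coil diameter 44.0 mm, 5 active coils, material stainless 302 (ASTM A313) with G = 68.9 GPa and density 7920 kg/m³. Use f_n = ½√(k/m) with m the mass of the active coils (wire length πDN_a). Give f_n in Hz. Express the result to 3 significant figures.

k = Gd⁴/(8D³N_a) = (68.9×10³)(7.6⁴)/(8·44.0³·5) = 67.461 N/mm = 67461 N/m
Wire length L = πDN_a = π·44.0·5 = 691.15 mm
m = ρ·(πd²/4)·L = 7920 × 45.365×10⁻⁶ m² × 0.69115 m = 0.24832 kg
f_n = ½√(k/m) = 0.5·√(67461/0.24832) = 0.5·√(2.7167e+05) = 260.61 Hz

261 Hz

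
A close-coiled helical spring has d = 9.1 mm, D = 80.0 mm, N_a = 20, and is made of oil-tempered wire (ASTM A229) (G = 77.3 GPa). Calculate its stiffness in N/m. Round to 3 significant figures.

k = Gd⁴/(8D³N_a) = (77.3×10³ × 9.1⁴) / (8 × 80.0³ × 20)
  = 5.30084e+08 / 8.192e+07 = 6.4708 N/mm = 6470.8 N/m

6470 N/m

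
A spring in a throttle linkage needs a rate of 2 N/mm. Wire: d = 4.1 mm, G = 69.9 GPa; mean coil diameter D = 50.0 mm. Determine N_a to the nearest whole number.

10

N_a = Gd⁴/(8D³k) = (69.9×10³ × 4.1⁴)/(8 × 50.0³ × 2)
    = 1.97521e+07 / 2e+06 = 9.876 → 10 coils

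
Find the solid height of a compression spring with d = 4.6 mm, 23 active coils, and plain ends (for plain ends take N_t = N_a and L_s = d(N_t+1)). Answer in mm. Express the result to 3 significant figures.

110 mm

plain ends: N_t = N_a = 23
L_s = d·(N_t+1) = 4.6 × 24 = 110.4 mm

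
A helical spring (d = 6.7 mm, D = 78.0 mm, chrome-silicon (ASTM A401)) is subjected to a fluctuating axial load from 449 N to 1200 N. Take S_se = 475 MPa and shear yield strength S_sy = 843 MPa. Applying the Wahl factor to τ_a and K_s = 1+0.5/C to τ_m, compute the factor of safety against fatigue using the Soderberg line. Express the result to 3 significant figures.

0.794

C = D/d = 78.0/6.7 = 11.6418; K_W = (4C−1)/(4C−4)+0.615/C = 1.1233; K_s = 1+0.5/C = 1.0429
F_a = (F_max−F_min)/2 = 375.5 N; F_m = (F_max+F_min)/2 = 824.5 N
τ_a = K_W·8F_aD/(πd³) = 1.1233 × 247.98 = 278.56 MPa
τ_m = K_s·8F_mD/(πd³) = 1.0429 × 544.5 = 567.89 MPa
Soderberg: 1/n_f = τ_a/S_se + τ_m/S_sy = 278.56/475 + 567.89/843 = 0.58644 + 0.67365 = 1.2601
n_f = 1/1.2601 = 0.7936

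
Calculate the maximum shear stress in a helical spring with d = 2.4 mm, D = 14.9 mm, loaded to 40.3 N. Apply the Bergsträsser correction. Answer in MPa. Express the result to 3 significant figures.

136 MPa

Spring index C = D/d = 14.9/2.4 = 6.2083
K_B = (4C+2)/(4C−3) = 26.833/21.833 = 1.2290
τ₀ = 8FD/(πd³) = 8·40.3·14.9/(π·2.4³) = 4803.76/43.429 = 110.61 MPa
τ_max = K·τ₀ = 1.2290 × 110.61 = 135.94 MPa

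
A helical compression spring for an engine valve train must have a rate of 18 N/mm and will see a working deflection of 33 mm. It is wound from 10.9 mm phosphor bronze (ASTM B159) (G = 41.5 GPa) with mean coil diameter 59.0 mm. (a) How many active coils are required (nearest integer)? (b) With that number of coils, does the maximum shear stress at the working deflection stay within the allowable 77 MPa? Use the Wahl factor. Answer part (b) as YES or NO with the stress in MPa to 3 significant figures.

N_a = Gd⁴/(8D³k) = (41.5×10³)(10.9⁴)/(8·59.0³·18) = 19.81 → N_a = 20
Actual rate k = Gd⁴/(8D³·20) = 17.827 N/mm
Working load F = kδ = 17.827·33 = 588.29 N
C = 59.0/10.9 = 5.4128; K_W = (4C−1)/(4C−4)+0.615/C = 1.2836
τ_max = K_W·8FD/(πd³) = 1.2836·68.25 = 87.605 MPa
τ_max > 77 MPa → exceeds allowable

(a) 20 coils; (b) NO, τ_max = 87.6 MPa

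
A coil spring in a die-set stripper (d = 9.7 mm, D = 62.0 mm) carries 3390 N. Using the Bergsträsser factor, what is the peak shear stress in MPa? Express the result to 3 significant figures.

Spring index C = D/d = 62.0/9.7 = 6.3918
K_B = (4C+2)/(4C−3) = 27.567/22.567 = 1.2216
τ₀ = 8FD/(πd³) = 8·3390·62.0/(π·9.7³) = 1.68144e+06/2867.2 = 586.43 MPa
τ_max = K·τ₀ = 1.2216 × 586.43 = 716.36 MPa

716 MPa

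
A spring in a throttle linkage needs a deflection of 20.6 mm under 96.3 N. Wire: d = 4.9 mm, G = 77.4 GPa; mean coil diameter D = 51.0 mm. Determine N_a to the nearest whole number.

Required rate k = F/δ = 96.3/20.6 = 4.6748 N/mm
N_a = Gd⁴/(8D³k) = (77.4×10³ × 4.9⁴)/(8 × 51.0³ × 4.6748)
    = 4.46196e+07 / 4.96089e+06 = 8.994 → 9 coils

9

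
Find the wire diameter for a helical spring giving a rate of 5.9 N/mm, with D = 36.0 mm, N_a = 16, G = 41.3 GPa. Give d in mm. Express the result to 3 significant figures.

5.40 mm

d = (8D³N_a·k / G)^(1/4) = (8·36.0³·16·5.9 / (41.3×10³))^0.25
  = (853.14)^0.25 = 5.4045 mm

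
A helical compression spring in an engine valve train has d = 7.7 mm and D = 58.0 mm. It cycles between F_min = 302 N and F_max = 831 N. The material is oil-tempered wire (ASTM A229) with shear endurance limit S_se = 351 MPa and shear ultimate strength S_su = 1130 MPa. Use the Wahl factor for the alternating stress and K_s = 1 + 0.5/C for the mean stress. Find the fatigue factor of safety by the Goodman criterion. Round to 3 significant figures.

2.15

C = D/d = 58.0/7.7 = 7.5325; K_W = (4C−1)/(4C−4)+0.615/C = 1.1965; K_s = 1+0.5/C = 1.0664
F_a = (F_max−F_min)/2 = 264.5 N; F_m = (F_max+F_min)/2 = 566.5 N
τ_a = K_W·8F_aD/(πd³) = 1.1965 × 85.57 = 102.38 MPa
τ_m = K_s·8F_mD/(πd³) = 1.0664 × 183.27 = 195.44 MPa
Goodman: 1/n_f = τ_a/S_se + τ_m/S_su = 102.38/351 + 195.44/1130 = 0.29168 + 0.17295 = 0.46464
n_f = 1/0.46464 = 2.152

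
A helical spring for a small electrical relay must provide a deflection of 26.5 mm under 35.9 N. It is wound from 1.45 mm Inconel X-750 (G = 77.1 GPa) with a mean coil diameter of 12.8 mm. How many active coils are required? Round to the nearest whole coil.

15

Required rate k = F/δ = 35.9/26.5 = 1.3547 N/mm
N_a = Gd⁴/(8D³k) = (77.1×10³ × 1.45⁴)/(8 × 12.8³ × 1.3547)
    = 340821 / 22728.4 = 15 → 15 coils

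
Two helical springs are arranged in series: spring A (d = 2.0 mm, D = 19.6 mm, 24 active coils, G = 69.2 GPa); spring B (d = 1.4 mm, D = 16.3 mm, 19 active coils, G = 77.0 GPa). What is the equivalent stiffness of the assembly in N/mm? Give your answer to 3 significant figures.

k_A = Gd⁴/(8D³N_a) = (69.2×10³)(2.0⁴)/(8·19.6³·24) = 0.76587 N/mm
k_B = Gd⁴/(8D³N_a) = (77.0×10³)(1.4⁴)/(8·16.3³·19) = 0.44936 N/mm
Series: 1/k_eq = 1/0.76587 + 1/0.44936 = 3.5311; k_eq = 0.2832 N/mm

0.283 N/mm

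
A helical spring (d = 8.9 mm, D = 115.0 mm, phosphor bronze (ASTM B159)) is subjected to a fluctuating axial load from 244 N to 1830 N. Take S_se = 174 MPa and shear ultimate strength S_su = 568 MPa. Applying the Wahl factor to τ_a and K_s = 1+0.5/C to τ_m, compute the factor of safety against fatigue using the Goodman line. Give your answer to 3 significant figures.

0.346

C = D/d = 115.0/8.9 = 12.9213; K_W = (4C−1)/(4C−4)+0.615/C = 1.1105; K_s = 1+0.5/C = 1.0387
F_a = (F_max−F_min)/2 = 793 N; F_m = (F_max+F_min)/2 = 1037 N
τ_a = K_W·8F_aD/(πd³) = 1.1105 × 329.41 = 365.82 MPa
τ_m = K_s·8F_mD/(πd³) = 1.0387 × 430.77 = 447.44 MPa
Goodman: 1/n_f = τ_a/S_se + τ_m/S_su = 365.82/174 + 447.44/568 = 2.10239 + 0.78775 = 2.8901
n_f = 1/2.8901 = 0.346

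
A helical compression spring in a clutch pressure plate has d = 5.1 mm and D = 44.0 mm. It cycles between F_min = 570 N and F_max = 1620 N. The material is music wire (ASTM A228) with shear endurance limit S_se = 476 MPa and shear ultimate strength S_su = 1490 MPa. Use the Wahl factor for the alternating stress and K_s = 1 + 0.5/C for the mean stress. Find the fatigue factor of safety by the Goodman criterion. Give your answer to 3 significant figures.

C = D/d = 44.0/5.1 = 8.6275; K_W = (4C−1)/(4C−4)+0.615/C = 1.1696; K_s = 1+0.5/C = 1.0580
F_a = (F_max−F_min)/2 = 525 N; F_m = (F_max+F_min)/2 = 1095 N
τ_a = K_W·8F_aD/(πd³) = 1.1696 × 443.45 = 518.66 MPa
τ_m = K_s·8F_mD/(πd³) = 1.0580 × 924.9 = 978.51 MPa
Goodman: 1/n_f = τ_a/S_se + τ_m/S_su = 518.66/476 + 978.51/1490 = 1.08962 + 0.65672 = 1.7463
n_f = 1/1.7463 = 0.5726

0.573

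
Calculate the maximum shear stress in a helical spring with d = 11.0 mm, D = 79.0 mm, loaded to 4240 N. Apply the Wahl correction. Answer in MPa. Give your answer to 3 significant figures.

Spring index C = D/d = 79.0/11.0 = 7.1818
K_W = (4C−1)/(4C−4) + 0.615/C = 27.727/24.727 + 0.0856 = 1.2070
τ₀ = 8FD/(πd³) = 8·4240·79.0/(π·11.0³) = 2.67968e+06/4181.5 = 640.85 MPa
τ_max = K·τ₀ = 1.2070 × 640.85 = 773.48 MPa

773 MPa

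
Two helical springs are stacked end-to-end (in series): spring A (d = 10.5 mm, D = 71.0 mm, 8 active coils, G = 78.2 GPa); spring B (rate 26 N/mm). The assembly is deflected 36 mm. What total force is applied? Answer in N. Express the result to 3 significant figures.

575 N

k_A = Gd⁴/(8D³N_a) = (78.2×10³)(10.5⁴)/(8·71.0³·8) = 41.496 N/mm
Series: 1/k_eq = 1/41.496 + 1/26 = 0.06256; k_eq = 15.985 N/mm
F = k_eq·δ = 15.985·36 = 575.45 N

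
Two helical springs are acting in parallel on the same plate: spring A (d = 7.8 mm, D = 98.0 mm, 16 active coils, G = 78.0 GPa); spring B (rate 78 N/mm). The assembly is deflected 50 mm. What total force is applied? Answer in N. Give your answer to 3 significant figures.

k_A = Gd⁴/(8D³N_a) = (78.0×10³)(7.8⁴)/(8·98.0³·16) = 2.3965 N/mm
Parallel: k_eq = 2.3965 + 78 = 80.397 N/mm
F = k_eq·δ = 80.397·50 = 4019.8 N

4020 N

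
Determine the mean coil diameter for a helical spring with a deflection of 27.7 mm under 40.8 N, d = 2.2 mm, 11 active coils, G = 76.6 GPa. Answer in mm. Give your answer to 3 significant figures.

24.0 mm

Required rate k = F/δ = 40.8/27.7 = 1.4729 N/mm
D = (Gd⁴/(8N_a·k))^(1/3) = (76.6×10³·2.2⁴/(8·11·1.4729))^(1/3)
  = (13843.8)^(1/3) = 24.0115 mm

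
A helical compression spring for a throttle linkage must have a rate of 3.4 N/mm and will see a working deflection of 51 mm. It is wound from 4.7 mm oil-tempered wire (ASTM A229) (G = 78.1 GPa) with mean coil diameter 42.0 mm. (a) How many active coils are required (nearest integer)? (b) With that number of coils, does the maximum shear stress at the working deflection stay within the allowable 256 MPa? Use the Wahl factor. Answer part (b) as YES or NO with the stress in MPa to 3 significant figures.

(a) 19 coils; (b) YES, τ_max = 207 MPa

N_a = Gd⁴/(8D³k) = (78.1×10³)(4.7⁴)/(8·42.0³·3.4) = 18.91 → N_a = 19
Actual rate k = Gd⁴/(8D³·19) = 3.3842 N/mm
Working load F = kδ = 3.3842·51 = 172.59 N
C = 42.0/4.7 = 8.9362; K_W = (4C−1)/(4C−4)+0.615/C = 1.1633
τ_max = K_W·8FD/(πd³) = 1.1633·177.79 = 206.83 MPa
τ_max ≤ 256 MPa → acceptable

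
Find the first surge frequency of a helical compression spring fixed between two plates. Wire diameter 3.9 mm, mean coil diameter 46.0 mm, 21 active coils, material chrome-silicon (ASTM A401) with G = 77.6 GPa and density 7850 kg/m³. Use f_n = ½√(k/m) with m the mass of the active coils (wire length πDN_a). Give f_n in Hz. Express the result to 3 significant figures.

31.1 Hz

k = Gd⁴/(8D³N_a) = (77.6×10³)(3.9⁴)/(8·46.0³·21) = 1.0978 N/mm = 1097.8 N/m
Wire length L = πDN_a = π·46.0·21 = 3034.8 mm
m = ρ·(πd²/4)·L = 7850 × 11.946×10⁻⁶ m² × 3.0348 m = 0.28459 kg
f_n = ½√(k/m) = 0.5·√(1097.8/0.28459) = 0.5·√(3857.6) = 31.055 Hz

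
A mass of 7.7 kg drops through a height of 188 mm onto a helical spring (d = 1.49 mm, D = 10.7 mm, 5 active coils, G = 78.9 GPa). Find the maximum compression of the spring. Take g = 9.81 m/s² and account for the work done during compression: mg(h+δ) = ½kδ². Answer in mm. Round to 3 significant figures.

70.1 mm

k = Gd⁴/(8D³N_a) = (78.9×10³)(1.49⁴)/(8·10.7³·5) = 7.9362 N/mm
W = mg = 7.7 × 9.81 = 75.537 N
½kδ² − Wδ − Wh = 0 → δ = (W + √(W² + 2kWh))/k
δ = (75.537 + √(5705.8 + 225402))/7.9362 = (75.537 + 480.74)/7.9362 = 70.094 mm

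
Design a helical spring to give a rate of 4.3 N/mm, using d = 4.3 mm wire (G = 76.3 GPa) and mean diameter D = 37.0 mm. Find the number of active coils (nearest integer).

N_a = Gd⁴/(8D³k) = (76.3×10³ × 4.3⁴)/(8 × 37.0³ × 4.3)
    = 2.60855e+07 / 1.74246e+06 = 14.97 → 15 coils

15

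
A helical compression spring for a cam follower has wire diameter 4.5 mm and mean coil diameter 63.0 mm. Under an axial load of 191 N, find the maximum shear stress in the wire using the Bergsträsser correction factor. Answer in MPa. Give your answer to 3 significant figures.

Spring index C = D/d = 63.0/4.5 = 14.0000
K_B = (4C+2)/(4C−3) = 58.000/53.000 = 1.0943
τ₀ = 8FD/(πd³) = 8·191·63.0/(π·4.5³) = 96264/286.28 = 336.26 MPa
τ_max = K·τ₀ = 1.0943 × 336.26 = 367.98 MPa

368 MPa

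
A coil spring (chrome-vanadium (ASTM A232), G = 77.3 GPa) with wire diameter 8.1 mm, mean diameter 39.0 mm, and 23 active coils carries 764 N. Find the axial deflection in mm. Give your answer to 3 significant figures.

k = Gd⁴/(8D³N_a) = (77.3×10³)(8.1⁴)/(8·39.0³·23) = 30.487 N/mm
δ = F/k = 764 / 30.487 = 25.06 mm

25.1 mm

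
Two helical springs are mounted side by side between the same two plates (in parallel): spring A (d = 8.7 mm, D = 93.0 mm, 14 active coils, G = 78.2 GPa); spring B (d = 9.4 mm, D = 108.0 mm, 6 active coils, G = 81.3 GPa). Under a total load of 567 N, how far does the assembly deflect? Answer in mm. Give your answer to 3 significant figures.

k_A = Gd⁴/(8D³N_a) = (78.2×10³)(8.7⁴)/(8·93.0³·14) = 4.973 N/mm
k_B = Gd⁴/(8D³N_a) = (81.3×10³)(9.4⁴)/(8·108.0³·6) = 10.498 N/mm
Parallel: k_eq = 4.973 + 10.498 = 15.471 N/mm
δ = F/k_eq = 567/15.471 = 36.65 mm

36.7 mm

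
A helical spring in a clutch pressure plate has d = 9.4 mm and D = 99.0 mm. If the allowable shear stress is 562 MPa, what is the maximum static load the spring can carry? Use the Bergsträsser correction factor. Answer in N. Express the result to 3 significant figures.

C = D/d = 99.0/9.4 = 10.5319
K_B = (4C+2)/(4C−3) = 44.128/39.128 = 1.1278
τ_max = K·8FD/(πd³) → F_max = τ_allow·πd³/(8DK)
F_max = 562·π·9.4³/(8·99.0·1.1278) = 1.4665e+06/893.21 = 1641.8 N

1640 N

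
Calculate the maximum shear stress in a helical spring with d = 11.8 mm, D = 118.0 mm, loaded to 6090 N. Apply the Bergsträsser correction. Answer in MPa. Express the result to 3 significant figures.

Spring index C = D/d = 118.0/11.8 = 10.0000
K_B = (4C+2)/(4C−3) = 42.000/37.000 = 1.1351
τ₀ = 8FD/(πd³) = 8·6090·118.0/(π·11.8³) = 5.74896e+06/5161.7 = 1113.8 MPa
τ_max = K·τ₀ = 1.1351 × 1113.8 = 1264.3 MPa

1260 MPa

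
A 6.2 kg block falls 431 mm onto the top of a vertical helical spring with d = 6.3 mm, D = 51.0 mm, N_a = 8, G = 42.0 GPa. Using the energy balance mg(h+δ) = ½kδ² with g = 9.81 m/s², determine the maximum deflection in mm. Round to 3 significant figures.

90.2 mm

k = Gd⁴/(8D³N_a) = (42.0×10³)(6.3⁴)/(8·51.0³·8) = 7.7933 N/mm
W = mg = 6.2 × 9.81 = 60.822 N
½kδ² − Wδ − Wh = 0 → δ = (W + √(W² + 2kWh))/k
δ = (60.822 + √(3699.3 + 408591))/7.7933 = (60.822 + 642.1)/7.7933 = 90.196 mm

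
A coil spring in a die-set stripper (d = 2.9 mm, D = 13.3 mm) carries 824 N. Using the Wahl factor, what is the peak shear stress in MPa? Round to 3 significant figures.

Spring index C = D/d = 13.3/2.9 = 4.5862
K_W = (4C−1)/(4C−4) + 0.615/C = 17.345/14.345 + 0.1341 = 1.3432
τ₀ = 8FD/(πd³) = 8·824·13.3/(π·2.9³) = 87673.6/76.62 = 1144.3 MPa
τ_max = K·τ₀ = 1.3432 × 1144.3 = 1537 MPa

1540 MPa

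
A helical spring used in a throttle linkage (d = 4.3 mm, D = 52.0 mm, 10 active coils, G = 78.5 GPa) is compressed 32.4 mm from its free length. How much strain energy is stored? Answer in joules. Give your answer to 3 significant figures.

k = Gd⁴/(8D³N_a) = (78.5×10³)(4.3⁴)/(8·52.0³·10) = 2.3859 N/mm
U = ½kδ² = 0.5 × 2.3859 × 32.4² = 1252.3 N·mm = 1.2523 J

1.25 J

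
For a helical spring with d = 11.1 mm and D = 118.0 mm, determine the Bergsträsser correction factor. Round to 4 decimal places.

C = D/d = 118.0/11.1 = 10.6306
K_B = (4C+2)/(4C−3) = 44.523/39.523 = 1.1265

1.1265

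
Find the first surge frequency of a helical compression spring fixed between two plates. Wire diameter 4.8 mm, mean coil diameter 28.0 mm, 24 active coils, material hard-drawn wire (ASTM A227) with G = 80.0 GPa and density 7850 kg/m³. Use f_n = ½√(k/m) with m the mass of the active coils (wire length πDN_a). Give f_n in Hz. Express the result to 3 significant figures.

k = Gd⁴/(8D³N_a) = (80.0×10³)(4.8⁴)/(8·28.0³·24) = 10.076 N/mm = 10076 N/m
Wire length L = πDN_a = π·28.0·24 = 2111.2 mm
m = ρ·(πd²/4)·L = 7850 × 18.096×10⁻⁶ m² × 2.1112 m = 0.29989 kg
f_n = ½√(k/m) = 0.5·√(10076/0.29989) = 0.5·√(33598) = 91.649 Hz

91.6 Hz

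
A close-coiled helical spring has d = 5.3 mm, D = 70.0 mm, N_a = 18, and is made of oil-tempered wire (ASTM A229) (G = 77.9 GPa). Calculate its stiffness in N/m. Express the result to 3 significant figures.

k = Gd⁴/(8D³N_a) = (77.9×10³ × 5.3⁴) / (8 × 70.0³ × 18)
  = 6.14668e+07 / 4.9392e+07 = 1.2445 N/mm = 1244.5 N/m

1240 N/m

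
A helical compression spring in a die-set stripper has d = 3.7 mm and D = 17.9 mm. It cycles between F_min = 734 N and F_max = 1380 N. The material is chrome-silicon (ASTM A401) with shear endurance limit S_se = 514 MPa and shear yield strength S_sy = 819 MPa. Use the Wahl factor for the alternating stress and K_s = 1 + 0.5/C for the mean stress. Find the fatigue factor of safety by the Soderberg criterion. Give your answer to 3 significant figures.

C = D/d = 17.9/3.7 = 4.8378; K_W = (4C−1)/(4C−4)+0.615/C = 1.3225; K_s = 1+0.5/C = 1.1034
F_a = (F_max−F_min)/2 = 323 N; F_m = (F_max+F_min)/2 = 1057 N
τ_a = K_W·8F_aD/(πd³) = 1.3225 × 290.66 = 384.42 MPa
τ_m = K_s·8F_mD/(πd³) = 1.1034 × 951.18 = 1049.5 MPa
Soderberg: 1/n_f = τ_a/S_se + τ_m/S_sy = 384.42/514 + 1049.5/819 = 0.74789 + 1.28142 = 2.0293
n_f = 1/2.0293 = 0.4928

0.493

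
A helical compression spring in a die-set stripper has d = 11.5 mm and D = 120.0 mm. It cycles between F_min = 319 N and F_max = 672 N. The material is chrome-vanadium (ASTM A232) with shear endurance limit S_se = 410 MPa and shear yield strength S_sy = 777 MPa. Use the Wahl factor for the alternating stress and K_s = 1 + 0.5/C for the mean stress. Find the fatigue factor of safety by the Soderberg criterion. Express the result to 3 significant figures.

4.30

C = D/d = 120.0/11.5 = 10.4348; K_W = (4C−1)/(4C−4)+0.615/C = 1.1384; K_s = 1+0.5/C = 1.0479
F_a = (F_max−F_min)/2 = 176.5 N; F_m = (F_max+F_min)/2 = 495.5 N
τ_a = K_W·8F_aD/(πd³) = 1.1384 × 35.463 = 40.372 MPa
τ_m = K_s·8F_mD/(πd³) = 1.0479 × 99.557 = 104.33 MPa
Soderberg: 1/n_f = τ_a/S_se + τ_m/S_sy = 40.372/410 + 104.33/777 = 0.09847 + 0.13427 = 0.23274
n_f = 1/0.23274 = 4.297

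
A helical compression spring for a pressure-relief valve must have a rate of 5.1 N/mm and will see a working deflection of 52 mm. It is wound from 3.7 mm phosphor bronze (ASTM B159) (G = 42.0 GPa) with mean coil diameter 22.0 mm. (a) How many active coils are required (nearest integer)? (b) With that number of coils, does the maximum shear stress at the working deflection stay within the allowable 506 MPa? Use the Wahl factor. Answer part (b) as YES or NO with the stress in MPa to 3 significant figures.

(a) 18 coils; (b) YES, τ_max = 371 MPa

N_a = Gd⁴/(8D³k) = (42.0×10³)(3.7⁴)/(8·22.0³·5.1) = 18.12 → N_a = 18
Actual rate k = Gd⁴/(8D³·18) = 5.1336 N/mm
Working load F = kδ = 5.1336·52 = 266.95 N
C = 22.0/3.7 = 5.9459; K_W = (4C−1)/(4C−4)+0.615/C = 1.2551
τ_max = K_W·8FD/(πd³) = 1.2551·295.25 = 370.56 MPa
τ_max ≤ 506 MPa → acceptable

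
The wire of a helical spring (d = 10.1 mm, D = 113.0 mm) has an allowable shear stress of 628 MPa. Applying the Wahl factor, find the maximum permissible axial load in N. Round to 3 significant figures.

1990 N

C = D/d = 113.0/10.1 = 11.1881
K_W = (4C−1)/(4C−4) + 0.615/C = 43.752/40.752 + 0.0550 = 1.1286
τ_max = K·8FD/(πd³) → F_max = τ_allow·πd³/(8DK)
F_max = 628·π·10.1³/(8·113.0·1.1286) = 2.0327e+06/1020.2 = 1992.4 N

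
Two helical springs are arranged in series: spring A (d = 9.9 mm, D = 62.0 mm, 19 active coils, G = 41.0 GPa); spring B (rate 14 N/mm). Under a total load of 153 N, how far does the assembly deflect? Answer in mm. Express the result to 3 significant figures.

25.0 mm

k_A = Gd⁴/(8D³N_a) = (41.0×10³)(9.9⁴)/(8·62.0³·19) = 10.872 N/mm
Series: 1/k_eq = 1/10.872 + 1/14 = 0.16341; k_eq = 6.1196 N/mm
δ = F/k_eq = 153/6.1196 = 25.002 mm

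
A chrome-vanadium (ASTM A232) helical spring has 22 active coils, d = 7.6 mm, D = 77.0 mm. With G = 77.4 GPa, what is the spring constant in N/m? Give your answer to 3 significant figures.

k = Gd⁴/(8D³N_a) = (77.4×10³ × 7.6⁴) / (8 × 77.0³ × 22)
  = 2.58223e+08 / 8.03498e+07 = 3.2137 N/mm = 3213.7 N/m

3210 N/m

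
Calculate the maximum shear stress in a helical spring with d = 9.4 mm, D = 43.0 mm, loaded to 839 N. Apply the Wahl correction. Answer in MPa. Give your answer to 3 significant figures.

Spring index C = D/d = 43.0/9.4 = 4.5745
K_W = (4C−1)/(4C−4) + 0.615/C = 17.298/14.298 + 0.1344 = 1.3443
τ₀ = 8FD/(πd³) = 8·839·43.0/(π·9.4³) = 288616/2609.4 = 110.61 MPa
τ_max = K·τ₀ = 1.3443 × 110.61 = 148.69 MPa

149 MPa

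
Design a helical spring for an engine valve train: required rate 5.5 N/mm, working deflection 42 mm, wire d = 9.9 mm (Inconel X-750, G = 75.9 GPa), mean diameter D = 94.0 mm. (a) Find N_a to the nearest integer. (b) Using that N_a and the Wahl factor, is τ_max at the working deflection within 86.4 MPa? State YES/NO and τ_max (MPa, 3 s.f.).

N_a = Gd⁴/(8D³k) = (75.9×10³)(9.9⁴)/(8·94.0³·5.5) = 19.95 → N_a = 20
Actual rate k = Gd⁴/(8D³·20) = 5.4863 N/mm
Working load F = kδ = 5.4863·42 = 230.42 N
C = 94.0/9.9 = 9.4949; K_W = (4C−1)/(4C−4)+0.615/C = 1.1531
τ_max = K_W·8FD/(πd³) = 1.1531·56.845 = 65.545 MPa
τ_max ≤ 86.4 MPa → acceptable

(a) 20 coils; (b) YES, τ_max = 65.5 MPa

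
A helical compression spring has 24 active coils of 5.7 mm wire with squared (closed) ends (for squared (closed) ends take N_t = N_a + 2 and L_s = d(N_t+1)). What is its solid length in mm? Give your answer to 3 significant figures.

squared (closed) ends: N_t = N_a + 2 = 24 + 2 = 26
L_s = d·(N_t+1) = 5.7 × 27 = 153.9 mm

154 mm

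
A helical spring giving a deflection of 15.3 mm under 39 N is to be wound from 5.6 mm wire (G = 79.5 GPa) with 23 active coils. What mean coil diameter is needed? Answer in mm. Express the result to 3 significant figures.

55.0 mm

Required rate k = F/δ = 39/15.3 = 2.549 N/mm
D = (Gd⁴/(8N_a·k))^(1/3) = (79.5×10³·5.6⁴/(8·23·2.549))^(1/3)
  = (166697)^(1/3) = 55.0355 mm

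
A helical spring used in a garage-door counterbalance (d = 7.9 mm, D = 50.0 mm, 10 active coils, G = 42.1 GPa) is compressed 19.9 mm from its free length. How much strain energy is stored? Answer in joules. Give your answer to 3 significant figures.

3.25 J

k = Gd⁴/(8D³N_a) = (42.1×10³)(7.9⁴)/(8·50.0³·10) = 16.398 N/mm
U = ½kδ² = 0.5 × 16.398 × 19.9² = 3246.9 N·mm = 3.2469 J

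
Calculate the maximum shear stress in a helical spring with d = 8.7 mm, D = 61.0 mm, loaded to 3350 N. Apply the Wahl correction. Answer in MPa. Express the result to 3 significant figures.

958 MPa

Spring index C = D/d = 61.0/8.7 = 7.0115
K_W = (4C−1)/(4C−4) + 0.615/C = 27.046/24.046 + 0.0877 = 1.2125
τ₀ = 8FD/(πd³) = 8·3350·61.0/(π·8.7³) = 1.6348e+06/2068.7 = 790.24 MPa
τ_max = K·τ₀ = 1.2125 × 790.24 = 958.14 MPa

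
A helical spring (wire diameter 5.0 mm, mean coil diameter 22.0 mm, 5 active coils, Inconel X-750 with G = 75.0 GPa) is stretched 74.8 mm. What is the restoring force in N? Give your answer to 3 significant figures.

8230 N

k = Gd⁴/(8D³N_a) = (75.0×10³)(5.0⁴)/(8·22.0³·5) = 110.06 N/mm
F = k·δ = 110.06 × 74.8 = 8232.2 N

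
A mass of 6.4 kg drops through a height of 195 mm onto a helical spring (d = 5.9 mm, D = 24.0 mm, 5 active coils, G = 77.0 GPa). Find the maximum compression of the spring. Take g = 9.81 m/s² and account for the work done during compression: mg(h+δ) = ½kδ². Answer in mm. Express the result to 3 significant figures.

12.4 mm

k = Gd⁴/(8D³N_a) = (77.0×10³)(5.9⁴)/(8·24.0³·5) = 168.73 N/mm
W = mg = 6.4 × 9.81 = 62.784 N
½kδ² − Wδ − Wh = 0 → δ = (W + √(W² + 2kWh))/k
δ = (62.784 + √(3941.8 + 4.1316e+06))/168.73 = (62.784 + 2033.6)/168.73 = 12.424 mm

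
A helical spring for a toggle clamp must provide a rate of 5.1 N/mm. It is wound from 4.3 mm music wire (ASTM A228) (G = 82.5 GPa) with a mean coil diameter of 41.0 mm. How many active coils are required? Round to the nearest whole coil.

10

N_a = Gd⁴/(8D³k) = (82.5×10³ × 4.3⁴)/(8 × 41.0³ × 5.1)
    = 2.82051e+07 / 2.81198e+06 = 10.03 → 10 coils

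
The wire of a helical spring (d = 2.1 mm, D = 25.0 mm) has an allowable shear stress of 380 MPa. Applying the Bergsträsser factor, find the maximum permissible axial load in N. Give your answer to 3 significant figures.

49.7 N

C = D/d = 25.0/2.1 = 11.9048
K_B = (4C+2)/(4C−3) = 49.619/44.619 = 1.1121
τ_max = K·8FD/(πd³) → F_max = τ_allow·πd³/(8DK)
F_max = 380·π·2.1³/(8·25.0·1.1121) = 11056/222.41 = 49.709 N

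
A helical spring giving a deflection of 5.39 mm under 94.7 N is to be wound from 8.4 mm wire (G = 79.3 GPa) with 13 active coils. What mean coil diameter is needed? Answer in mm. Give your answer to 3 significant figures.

60.0 mm

Required rate k = F/δ = 94.7/5.39 = 17.57 N/mm
D = (Gd⁴/(8N_a·k))^(1/3) = (79.3×10³·8.4⁴/(8·13·17.57))^(1/3)
  = (216071)^(1/3) = 60.0065 mm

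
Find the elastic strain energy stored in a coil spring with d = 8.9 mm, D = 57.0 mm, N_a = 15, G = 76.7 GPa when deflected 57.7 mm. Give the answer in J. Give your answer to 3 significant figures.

36.0 J

k = Gd⁴/(8D³N_a) = (76.7×10³)(8.9⁴)/(8·57.0³·15) = 21.655 N/mm
U = ½kδ² = 0.5 × 21.655 × 57.7² = 36047 N·mm = 36.047 J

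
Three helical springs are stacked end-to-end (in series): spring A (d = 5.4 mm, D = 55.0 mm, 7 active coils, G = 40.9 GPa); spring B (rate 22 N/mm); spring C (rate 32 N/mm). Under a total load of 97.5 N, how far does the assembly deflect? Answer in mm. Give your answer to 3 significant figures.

k_A = Gd⁴/(8D³N_a) = (40.9×10³)(5.4⁴)/(8·55.0³·7) = 3.7327 N/mm
Series: 1/k_eq = 1/3.7327 + 1/22 + 1/32 = 0.34461; k_eq = 2.9019 N/mm
δ = F/k_eq = 97.5/2.9019 = 33.599 mm

33.6 mm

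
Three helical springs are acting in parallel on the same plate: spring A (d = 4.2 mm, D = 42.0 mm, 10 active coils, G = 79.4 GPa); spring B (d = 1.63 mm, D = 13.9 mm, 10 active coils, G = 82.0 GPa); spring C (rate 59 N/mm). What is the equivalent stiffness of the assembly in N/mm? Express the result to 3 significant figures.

65.9 N/mm

k_A = Gd⁴/(8D³N_a) = (79.4×10³)(4.2⁴)/(8·42.0³·10) = 4.1685 N/mm
k_B = Gd⁴/(8D³N_a) = (82.0×10³)(1.63⁴)/(8·13.9³·10) = 2.6942 N/mm
Parallel: k_eq = 4.1685 + 2.6942 + 59 = 65.863 N/mm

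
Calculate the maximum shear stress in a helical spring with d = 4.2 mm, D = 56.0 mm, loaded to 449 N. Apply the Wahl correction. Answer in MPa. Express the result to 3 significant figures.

Spring index C = D/d = 56.0/4.2 = 13.3333
K_W = (4C−1)/(4C−4) + 0.615/C = 52.333/49.333 + 0.0461 = 1.1069
τ₀ = 8FD/(πd³) = 8·449·56.0/(π·4.2³) = 201152/232.75 = 864.22 MPa
τ_max = K·τ₀ = 1.1069 × 864.22 = 956.64 MPa

957 MPa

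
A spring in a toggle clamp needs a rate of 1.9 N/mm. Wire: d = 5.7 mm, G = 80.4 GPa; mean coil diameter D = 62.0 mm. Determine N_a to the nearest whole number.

23

N_a = Gd⁴/(8D³k) = (80.4×10³ × 5.7⁴)/(8 × 62.0³ × 1.9)
    = 8.48702e+07 / 3.62259e+06 = 23.43 → 23 coils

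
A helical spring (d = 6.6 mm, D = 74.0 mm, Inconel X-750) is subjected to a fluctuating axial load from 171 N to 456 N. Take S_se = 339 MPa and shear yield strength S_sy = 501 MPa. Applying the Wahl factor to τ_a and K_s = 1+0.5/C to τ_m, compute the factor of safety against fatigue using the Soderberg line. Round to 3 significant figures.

1.35

C = D/d = 74.0/6.6 = 11.2121; K_W = (4C−1)/(4C−4)+0.615/C = 1.1283; K_s = 1+0.5/C = 1.0446
F_a = (F_max−F_min)/2 = 142.5 N; F_m = (F_max+F_min)/2 = 313.5 N
τ_a = K_W·8F_aD/(πd³) = 1.1283 × 93.402 = 105.38 MPa
τ_m = K_s·8F_mD/(πd³) = 1.0446 × 205.48 = 214.65 MPa
Soderberg: 1/n_f = τ_a/S_se + τ_m/S_sy = 105.38/339 + 214.65/501 = 0.31087 + 0.42844 = 0.73931
n_f = 1/0.73931 = 1.353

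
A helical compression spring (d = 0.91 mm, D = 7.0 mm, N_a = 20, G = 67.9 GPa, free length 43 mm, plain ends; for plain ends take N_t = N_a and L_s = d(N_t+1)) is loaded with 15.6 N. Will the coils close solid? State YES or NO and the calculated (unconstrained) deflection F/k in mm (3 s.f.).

NO, δ = 18.4 mm

k = Gd⁴/(8D³N_a) = (67.9×10³)(0.91⁴)/(8·7.0³·20) = 0.84844 N/mm
N_t = 20; L_s = 0.91·21 = 19.11 mm; δ_solid = L₀ − L_s = 43 − 19.11 = 23.89 mm
δ = F/k = 15.6/0.84844 = 18.387 mm
δ < δ_solid → spring does not go solid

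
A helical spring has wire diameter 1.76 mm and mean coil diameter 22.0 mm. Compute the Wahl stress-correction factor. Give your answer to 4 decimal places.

C = D/d = 22.0/1.76 = 12.5000
K_W = (4C−1)/(4C−4) + 0.615/C = 49.000/46.000 + 0.0492 = 1.1144

1.1144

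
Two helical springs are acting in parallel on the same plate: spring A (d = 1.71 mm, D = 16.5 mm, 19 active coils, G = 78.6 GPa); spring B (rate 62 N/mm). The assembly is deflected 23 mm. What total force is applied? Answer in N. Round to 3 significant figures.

1450 N

k_A = Gd⁴/(8D³N_a) = (78.6×10³)(1.71⁴)/(8·16.5³·19) = 0.98426 N/mm
Parallel: k_eq = 0.98426 + 62 = 62.984 N/mm
F = k_eq·δ = 62.984·23 = 1448.6 N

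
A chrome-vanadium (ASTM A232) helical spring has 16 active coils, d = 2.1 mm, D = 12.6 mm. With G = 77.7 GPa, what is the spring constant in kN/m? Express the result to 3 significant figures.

5.90 kN/m

k = Gd⁴/(8D³N_a) = (77.7×10³ × 2.1⁴) / (8 × 12.6³ × 16)
  = 1.51112e+06 / 256048 = 5.9017 N/mm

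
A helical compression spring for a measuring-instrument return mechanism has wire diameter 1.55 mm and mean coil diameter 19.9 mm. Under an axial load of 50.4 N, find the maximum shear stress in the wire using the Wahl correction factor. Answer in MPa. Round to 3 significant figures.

Spring index C = D/d = 19.9/1.55 = 12.8387
K_W = (4C−1)/(4C−4) + 0.615/C = 50.355/47.355 + 0.0479 = 1.1113
τ₀ = 8FD/(πd³) = 8·50.4·19.9/(π·1.55³) = 8023.68/11.699 = 685.85 MPa
τ_max = K·τ₀ = 1.1113 × 685.85 = 762.15 MPa

762 MPa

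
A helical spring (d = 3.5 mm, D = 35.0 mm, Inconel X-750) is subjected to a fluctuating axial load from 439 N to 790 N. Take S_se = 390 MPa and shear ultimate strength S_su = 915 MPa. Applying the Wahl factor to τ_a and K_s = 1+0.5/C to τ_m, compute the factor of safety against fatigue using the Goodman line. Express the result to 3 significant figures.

0.394

C = D/d = 35.0/3.5 = 10.0000; K_W = (4C−1)/(4C−4)+0.615/C = 1.1448; K_s = 1+0.5/C = 1.0500
F_a = (F_max−F_min)/2 = 175.5 N; F_m = (F_max+F_min)/2 = 614.5 N
τ_a = K_W·8F_aD/(πd³) = 1.1448 × 364.82 = 417.66 MPa
τ_m = K_s·8F_mD/(πd³) = 1.0500 × 1277.4 = 1341.3 MPa
Goodman: 1/n_f = τ_a/S_se + τ_m/S_su = 417.66/390 + 1341.3/915 = 1.07092 + 1.46587 = 2.5368
n_f = 1/2.5368 = 0.3942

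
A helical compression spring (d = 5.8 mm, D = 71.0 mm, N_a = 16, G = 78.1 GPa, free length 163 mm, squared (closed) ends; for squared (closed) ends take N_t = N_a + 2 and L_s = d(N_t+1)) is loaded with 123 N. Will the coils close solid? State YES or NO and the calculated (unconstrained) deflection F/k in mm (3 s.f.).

YES, δ = 63.8 mm

k = Gd⁴/(8D³N_a) = (78.1×10³)(5.8⁴)/(8·71.0³·16) = 1.9292 N/mm
N_t = 18; L_s = 5.8·19 = 110.2 mm; δ_solid = L₀ − L_s = 163 − 110.2 = 52.8 mm
δ = F/k = 123/1.9292 = 63.757 mm
δ ≥ δ_solid → spring goes solid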